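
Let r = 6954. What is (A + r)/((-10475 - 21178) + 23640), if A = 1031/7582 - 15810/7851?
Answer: -45981554221/52998233074 ≈ -0.86761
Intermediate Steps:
A = -37259013/19842094 (A = 1031*(1/7582) - 15810*1/7851 = 1031/7582 - 5270/2617 = -37259013/19842094 ≈ -1.8778)
(A + r)/((-10475 - 21178) + 23640) = (-37259013/19842094 + 6954)/((-10475 - 21178) + 23640) = 137944662663/(19842094*(-31653 + 23640)) = (137944662663/19842094)/(-8013) = (137944662663/19842094)*(-1/8013) = -45981554221/52998233074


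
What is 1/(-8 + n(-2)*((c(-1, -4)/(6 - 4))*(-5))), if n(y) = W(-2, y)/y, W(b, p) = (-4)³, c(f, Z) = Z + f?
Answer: 1/392 ≈ 0.0025510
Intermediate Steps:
W(b, p) = -64
n(y) = -64/y
1/(-8 + n(-2)*((c(-1, -4)/(6 - 4))*(-5))) = 1/(-8 + (-64/(-2))*(((-4 - 1)/(6 - 4))*(-5))) = 1/(-8 + (-64*(-½))*(-5/2*(-5))) = 1/(-8 + 32*(-5*½*(-5))) = 1/(-8 + 32*(-5/2*(-5))) = 1/(-8 + 32*(25/2)) = 1/(-8 + 400) = 1/392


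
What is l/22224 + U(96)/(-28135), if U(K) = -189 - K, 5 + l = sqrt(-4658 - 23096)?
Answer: 1238633/125054448 + I*sqrt(27754)/22224 ≈ 0.0099047 + 0.0074962*I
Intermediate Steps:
l = -5 + I*sqrt(27754) (l = -5 + sqrt(-4658 - 23096) = -5 + sqrt(-27754) = -5 + I*sqrt(27754) ≈ -5.0 + 166.6*I)
l/22224 + U(96)/(-28135) = (-5 + I*sqrt(27754))/22224 + (-189 - 1*96)/(-28135) = (-5 + I*sqrt(27754))*(1/22224) + (-189 - 96)*(-1/28135) = (-5/22224 + I*sqrt(27754)/22224) - 285*(-1/28135) = (-5/22224 + I*sqrt(27754)/22224) + 57/5627 = 1238633/125054448 + I*sqrt(27754)/22224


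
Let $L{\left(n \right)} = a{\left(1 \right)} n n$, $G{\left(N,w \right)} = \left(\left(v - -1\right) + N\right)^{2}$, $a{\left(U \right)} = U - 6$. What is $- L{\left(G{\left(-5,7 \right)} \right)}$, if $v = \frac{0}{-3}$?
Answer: $1280$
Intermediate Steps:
$v = 0$ ($v = 0 \left(- \frac{1}{3}\right) = 0$)
$a{\left(U \right)} = -6 + U$ ($a{\left(U \right)} = U - 6 = -6 + U$)
$G{\left(N,w \right)} = \left(1 + N\right)^{2}$ ($G{\left(N,w \right)} = \left(\left(0 - -1\right) + N\right)^{2} = \left(\left(0 + 1\right) + N\right)^{2} = \left(1 + N\right)^{2}$)
$L{\left(n \right)} = - 5 n^{2}$ ($L{\left(n \right)} = \left(-6 + 1\right) n n = - 5 n n = - 5 n^{2}$)
$- L{\left(G{\left(-5,7 \right)} \right)} = - \left(-5\right) \left(\left(1 - 5\right)^{2}\right)^{2} = - \left(-5\right) \left(\left(-4\right)^{2}\right)^{2} = - \left(-5\right) 16^{2} = - \left(-5\right) 256 = \left(-1\right) \left(-1280\right) = 1280$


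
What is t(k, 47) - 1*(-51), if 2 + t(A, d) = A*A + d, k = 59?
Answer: 3577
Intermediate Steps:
t(A, d) = -2 + d + A**2 (t(A, d) = -2 + (A*A + d) = -2 + (A**2 + d) = -2 + (d + A**2) = -2 + d + A**2)
t(k, 47) - 1*(-51) = (-2 + 47 + 59**2) - 1*(-51) = (-2 + 47 + 3481) + 51 = 3526 + 51 = 3577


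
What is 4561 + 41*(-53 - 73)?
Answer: -605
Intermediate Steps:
4561 + 41*(-53 - 73) = 4561 + 41*(-126) = 4561 - 5166 = -605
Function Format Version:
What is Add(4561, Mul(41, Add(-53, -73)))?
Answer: -605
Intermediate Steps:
Add(4561, Mul(41, Add(-53, -73))) = Add(4561, Mul(41, -126)) = Add(4561, -5166) = -605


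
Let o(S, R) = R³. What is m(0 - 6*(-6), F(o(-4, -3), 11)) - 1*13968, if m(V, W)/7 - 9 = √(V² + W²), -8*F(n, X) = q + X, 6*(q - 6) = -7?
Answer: -13905 + 7*√2995009/48 ≈ -13653.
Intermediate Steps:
q = 29/6 (q = 6 + (⅙)*(-7) = 6 - 7/6 = 29/6 ≈ 4.8333)
F(n, X) = -29/48 - X/8 (F(n, X) = -(29/6 + X)/8 = -29/48 - X/8)
m(V, W) = 63 + 7*√(V² + W²)
m(0 - 6*(-6), F(o(-4, -3), 11)) - 1*13968 = (63 + 7*√((0 - 6*(-6))² + (-29/48 - ⅛*11)²)) - 1*13968 = (63 + 7*√((0 + 36)² + (-29/48 - 11/8)²)) - 13968 = (63 + 7*√(36² + (-95/48)²)) - 13968 = (63 + 7*√(1296 + 9025/2304)) - 13968 = (63 + 7*√(2995009/2304)) - 13968 = (63 + 7*(√2995009/48)) - 13968 = (63 + 7*√2995009/48) - 13968 = -13905 + 7*√2995009/48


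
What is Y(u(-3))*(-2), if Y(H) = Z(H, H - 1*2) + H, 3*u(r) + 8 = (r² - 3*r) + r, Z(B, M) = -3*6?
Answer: 94/3 ≈ 31.333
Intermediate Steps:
Z(B, M) = -18
u(r) = -8/3 - 2*r/3 + r²/3 (u(r) = -8/3 + ((r² - 3*r) + r)/3 = -8/3 + (r² - 2*r)/3 = -8/3 + (-2*r/3 + r²/3) = -8/3 - 2*r/3 + r²/3)
Y(H) = -18 + H
Y(u(-3))*(-2) = (-18 + (-8/3 - ⅔*(-3) + (⅓)*(-3)²))*(-2) = (-18 + (-8/3 + 2 + (⅓)*9))*(-2) = (-18 + (-8/3 + 2 + 3))*(-2) = (-18 + 7/3)*(-2) = -47/3*(-2) = 94/3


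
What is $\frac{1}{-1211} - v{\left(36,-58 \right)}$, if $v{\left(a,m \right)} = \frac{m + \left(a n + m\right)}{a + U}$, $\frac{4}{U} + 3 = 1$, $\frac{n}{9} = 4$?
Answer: $- \frac{714507}{20587} \approx -34.707$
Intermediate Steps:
$n = 36$ ($n = 9 \cdot 4 = 36$)
$U = -2$ ($U = \frac{4}{-3 + 1} = \frac{4}{-2} = 4 \left(- \frac{1}{2}\right) = -2$)
$v{\left(a,m \right)} = \frac{2 m + 36 a}{-2 + a}$ ($v{\left(a,m \right)} = \frac{m + \left(a 36 + m\right)}{a - 2} = \frac{m + \left(36 a + m\right)}{-2 + a} = \frac{m + \left(m + 36 a\right)}{-2 + a} = \frac{2 m + 36 a}{-2 + a}$)
$\frac{1}{-1211} - v{\left(36,-58 \right)} = \frac{1}{-1211} - \frac{2 \left(-58 + 18 \cdot 36\right)}{-2 + 36} = - \frac{1}{1211} - \frac{2 \left(-58 + 648\right)}{34} = - \frac{1}{1211} - 2 \cdot \frac{1}{34} \cdot 590 = - \frac{1}{1211} - \frac{590}{17} = - \frac{714507}{20587}$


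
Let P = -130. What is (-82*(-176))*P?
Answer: -1876160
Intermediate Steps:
(-82*(-176))*P = -82*(-176)*(-130) = 14432*(-130) = -1876160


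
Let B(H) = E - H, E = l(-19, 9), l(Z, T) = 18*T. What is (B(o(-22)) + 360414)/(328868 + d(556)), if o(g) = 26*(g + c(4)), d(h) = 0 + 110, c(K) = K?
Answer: 180522/164489 ≈ 1.0975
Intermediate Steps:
d(h) = 110
E = 162 (E = 18*9 = 162)
o(g) = 104 + 26*g (o(g) = 26*(g + 4) = 26*(4 + g) = 104 + 26*g)
B(H) = 162 - H
(B(o(-22)) + 360414)/(328868 + d(556)) = ((162 - (104 + 26*(-22))) + 360414)/(328868 + 110) = ((162 - (104 - 572)) + 360414)/328978 = ((162 - 1*(-468)) + 360414)*(1/328978) = ((162 + 468) + 360414)*(1/328978) = (630 + 360414)*(1/328978) = 361044*(1/328978) = 180522/164489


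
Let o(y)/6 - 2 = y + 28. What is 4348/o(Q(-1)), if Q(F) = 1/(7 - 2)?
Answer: 10870/453 ≈ 23.996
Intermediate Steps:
Q(F) = ⅕ (Q(F) = 1/5 = ⅕)
o(y) = 180 + 6*y (o(y) = 12 + 6*(y + 28) = 12 + 6*(28 + y) = 12 + (168 + 6*y) = 180 + 6*y)
4348/o(Q(-1)) = 4348/(180 + 6*(⅕)) = 4348/(180 + 6/5) = 4348/(906/5) = 4348*(5/906) = 10870/453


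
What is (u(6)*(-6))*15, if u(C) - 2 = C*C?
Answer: -3420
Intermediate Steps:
u(C) = 2 + C² (u(C) = 2 + C*C = 2 + C²)
(u(6)*(-6))*15 = ((2 + 6²)*(-6))*15 = ((2 + 36)*(-6))*15 = (38*(-6))*15 = -228*15 = -3420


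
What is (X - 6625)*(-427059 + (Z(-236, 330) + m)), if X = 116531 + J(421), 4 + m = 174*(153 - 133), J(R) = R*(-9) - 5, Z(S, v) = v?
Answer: -44912222336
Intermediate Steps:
J(R) = -5 - 9*R (J(R) = -9*R - 5 = -5 - 9*R)
m = 3476 (m = -4 + 174*(153 - 133) = -4 + 174*20 = -4 + 3480 = 3476)
X = 112737 (X = 116531 + (-5 - 9*421) = 116531 + (-5 - 3789) = 116531 - 3794 = 112737)
(X - 6625)*(-427059 + (Z(-236, 330) + m)) = (112737 - 6625)*(-427059 + (330 + 3476)) = 106112*(-427059 + 3806) = 106112*(-423253) = -44912222336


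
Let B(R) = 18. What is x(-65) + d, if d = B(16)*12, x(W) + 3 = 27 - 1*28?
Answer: 212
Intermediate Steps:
x(W) = -4 (x(W) = -3 + (27 - 1*28) = -3 + (27 - 28) = -3 - 1 = -4)
d = 216 (d = 18*12 = 216)
x(-65) + d = -4 + 216 = 212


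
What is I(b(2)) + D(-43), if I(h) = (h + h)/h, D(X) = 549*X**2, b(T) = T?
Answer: 1015103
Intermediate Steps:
I(h) = 2 (I(h) = (2*h)/h = 2)
I(b(2)) + D(-43) = 2 + 549*(-43)**2 = 2 + 549*1849 = 2 + 1015101 = 1015103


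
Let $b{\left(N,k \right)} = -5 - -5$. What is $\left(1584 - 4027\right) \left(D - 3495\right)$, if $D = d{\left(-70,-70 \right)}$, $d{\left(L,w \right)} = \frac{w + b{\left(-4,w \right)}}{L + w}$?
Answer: $\frac{17074127}{2} \approx 8.5371 \cdot 10^{6}$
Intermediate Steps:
$b{\left(N,k \right)} = 0$ ($b{\left(N,k \right)} = -5 + 5 = 0$)
$d{\left(L,w \right)} = \frac{w}{L + w}$ ($d{\left(L,w \right)} = \frac{w + 0}{L + w} = \frac{w}{L + w}$)
$D = \frac{1}{2}$ ($D = - \frac{70}{-70 - 70} = - \frac{70}{-140} = \left(-70\right) \left(- \frac{1}{140}\right) = \frac{1}{2} \approx 0.5$)
$\left(1584 - 4027\right) \left(D - 3495\right) = \left(1584 - 4027\right) \left(\frac{1}{2} - 3495\right) = \left(-2443\right) \left(- \frac{6989}{2}\right) = \frac{17074127}{2}$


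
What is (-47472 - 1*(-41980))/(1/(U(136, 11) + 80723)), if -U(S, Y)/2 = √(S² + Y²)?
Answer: -443330716 + 10984*√18617 ≈ -4.4183e+8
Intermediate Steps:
U(S, Y) = -2*√(S² + Y²)
(-47472 - 1*(-41980))/(1/(U(136, 11) + 80723)) = (-47472 - 1*(-41980))/(1/(-2*√(136² + 11²) + 80723)) = (-47472 + 41980)/(1/(-2*√(18496 + 121) + 80723)) = -(443330716 - 10984*√18617) = -5492*(80723 - 2*√18617) = -443330716 + 10984*√18617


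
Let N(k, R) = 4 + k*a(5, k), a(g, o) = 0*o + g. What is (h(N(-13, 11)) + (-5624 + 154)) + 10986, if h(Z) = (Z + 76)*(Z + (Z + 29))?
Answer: 4121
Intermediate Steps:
a(g, o) = g (a(g, o) = 0 + g = g)
N(k, R) = 4 + 5*k (N(k, R) = 4 + k*5 = 4 + 5*k)
h(Z) = (29 + 2*Z)*(76 + Z) (h(Z) = (76 + Z)*(Z + (29 + Z)) = (76 + Z)*(29 + 2*Z) = (29 + 2*Z)*(76 + Z))
(h(N(-13, 11)) + (-5624 + 154)) + 10986 = ((2204 + 2*(4 + 5*(-13))² + 181*(4 + 5*(-13))) + (-5624 + 154)) + 10986 = ((2204 + 2*(4 - 65)² + 181*(4 - 65)) - 5470) + 10986 = ((2204 + 2*(-61)² + 181*(-61)) - 5470) + 10986 = ((2204 + 2*3721 - 11041) - 5470) + 10986 = ((2204 + 7442 - 11041) - 5470) + 10986 = (-1395 - 5470) + 10986 = -6865 + 10986 = 4121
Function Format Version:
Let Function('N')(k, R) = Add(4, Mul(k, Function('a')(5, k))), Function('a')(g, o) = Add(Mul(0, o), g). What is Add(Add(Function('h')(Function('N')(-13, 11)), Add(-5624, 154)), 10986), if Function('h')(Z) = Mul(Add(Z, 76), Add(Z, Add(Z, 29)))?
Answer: 4121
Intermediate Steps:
Function('a')(g, o) = g (Function('a')(g, o) = Add(0, g) = g)
Function('N')(k, R) = Add(4, Mul(5, k)) (Function('N')(k, R) = Add(4, Mul(k, 5)) = Add(4, Mul(5, k)))
Function('h')(Z) = Mul(Add(29, Mul(2, Z)), Add(76, Z)) (Function('h')(Z) = Mul(Add(76, Z), Add(Z, Add(29, Z))) = Mul(Add(76, Z), Add(29, Mul(2, Z))) = Mul(Add(29, Mul(2, Z)), Add(76, Z)))
Add(Add(Function('h')(Function('N')(-13, 11)), Add(-5624, 154)), 10986) = Add(Add(Add(2204, Mul(2, Pow(Add(4, Mul(5, -13)), 2)), Mul(181, Add(4, Mul(5, -13)))), Add(-5624, 154)), 10986) = Add(Add(Add(2204, Mul(2, Pow(Add(4, -65), 2)), Mul(181, Add(4, -65))), -5470), 10986) = Add(Add(Add(2204, Mul(2, Pow(-61, 2)), Mul(181, -61)), -5470), 10986) = Add(Add(Add(2204, Mul(2, 3721), -11041), -5470), 10986) = Add(Add(Add(2204, 7442, -11041), -5470), 10986) = Add(Add(-1395, -5470), 10986) = Add(-6865, 10986) = 4121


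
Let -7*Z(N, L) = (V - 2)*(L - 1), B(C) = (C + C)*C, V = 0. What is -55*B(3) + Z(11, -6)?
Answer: -992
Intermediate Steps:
B(C) = 2*C**2 (B(C) = (2*C)*C = 2*C**2)
Z(N, L) = -2/7 + 2*L/7 (Z(N, L) = -(0 - 2)*(L - 1)/7 = -(-2)*(-1 + L)/7 = -(2 - 2*L)/7 = -2/7 + 2*L/7)
-55*B(3) + Z(11, -6) = -110*3**2 + (-2/7 + (2/7)*(-6)) = -110*9 + (-2/7 - 12/7) = -55*18 - 2 = -990 - 2 = -992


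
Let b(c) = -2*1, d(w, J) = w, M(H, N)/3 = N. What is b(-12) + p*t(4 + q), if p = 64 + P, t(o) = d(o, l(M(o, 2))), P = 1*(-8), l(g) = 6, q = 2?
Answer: 334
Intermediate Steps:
M(H, N) = 3*N
P = -8
t(o) = o
b(c) = -2
p = 56 (p = 64 - 8 = 56)
b(-12) + p*t(4 + q) = -2 + 56*(4 + 2) = -2 + 56*6 = -2 + 336 = 334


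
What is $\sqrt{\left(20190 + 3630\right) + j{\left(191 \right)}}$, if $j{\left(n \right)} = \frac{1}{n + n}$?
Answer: $\frac{\sqrt{3475910062}}{382} \approx 154.34$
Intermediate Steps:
$j{\left(n \right)} = \frac{1}{2 n}$
$\sqrt{\left(20190 + 3630\right) + j{\left(191 \right)}} = \sqrt{\left(20190 + 3630\right) + \frac{1}{2 \cdot 191}} = \sqrt{23820 + \frac{1}{2} \cdot \frac{1}{191}} = \sqrt{23820 + \frac{1}{382}} = \sqrt{\frac{9099241}{382}} = \frac{\sqrt{3475910062}}{382}$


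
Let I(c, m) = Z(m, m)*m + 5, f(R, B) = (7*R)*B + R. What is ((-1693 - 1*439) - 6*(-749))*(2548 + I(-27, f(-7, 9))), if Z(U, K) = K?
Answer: 480093034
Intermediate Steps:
f(R, B) = R + 7*B*R (f(R, B) = 7*B*R + R = R + 7*B*R)
I(c, m) = 5 + m² (I(c, m) = m*m + 5 = m² + 5 = 5 + m²)
((-1693 - 1*439) - 6*(-749))*(2548 + I(-27, f(-7, 9))) = ((-1693 - 1*439) - 6*(-749))*(2548 + (5 + (-7*(1 + 7*9))²)) = ((-1693 - 439) + 4494)*(2548 + (5 + (-7*(1 + 63))²)) = (-2132 + 4494)*(2548 + (5 + (-7*64)²)) = 2362*(2548 + (5 + (-448)²)) = 2362*(2548 + (5 + 200704)) = 2362*(2548 + 200709) = 2362*203257 = 480093034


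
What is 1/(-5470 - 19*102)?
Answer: -1/7408 ≈ -0.00013499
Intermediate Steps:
1/(-5470 - 19*102) = 1/(-5470 - 1938) = 1/(-7408) = -1/7408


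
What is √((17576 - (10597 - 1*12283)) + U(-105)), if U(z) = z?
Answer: √19157 ≈ 138.41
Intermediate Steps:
√((17576 - (10597 - 1*12283)) + U(-105)) = √((17576 - (10597 - 1*12283)) - 105) = √((17576 - (10597 - 12283)) - 105) = √((17576 - 1*(-1686)) - 105) = √((17576 + 1686) - 105) = √(19262 - 105) = √19157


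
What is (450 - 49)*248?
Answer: 99448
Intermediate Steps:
(450 - 49)*248 = 401*248 = 99448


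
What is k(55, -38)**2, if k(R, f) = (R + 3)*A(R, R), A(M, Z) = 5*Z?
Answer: 254402500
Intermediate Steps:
k(R, f) = 5*R*(3 + R) (k(R, f) = (R + 3)*(5*R) = (3 + R)*(5*R) = 5*R*(3 + R))
k(55, -38)**2 = (5*55*(3 + 55))**2 = (5*55*58)**2 = 15950**2 = 254402500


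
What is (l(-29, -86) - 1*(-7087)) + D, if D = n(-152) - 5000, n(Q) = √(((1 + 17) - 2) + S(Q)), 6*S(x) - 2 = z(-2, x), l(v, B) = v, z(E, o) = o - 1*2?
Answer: 2058 + 2*I*√21/3 ≈ 2058.0 + 3.055*I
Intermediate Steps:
z(E, o) = -2 + o (z(E, o) = o - 2 = -2 + o)
S(x) = x/6 (S(x) = ⅓ + (-2 + x)/6 = ⅓ + (-⅓ + x/6) = x/6)
n(Q) = √(16 + Q/6) (n(Q) = √(((1 + 17) - 2) + Q/6) = √((18 - 2) + Q/6) = √(16 + Q/6))
D = -5000 + 2*I*√21/3 (D = √(576 + 6*(-152))/6 - 5000 = √(576 - 912)/6 - 5000 = √(-336)/6 - 5000 = (4*I*√21)/6 - 5000 = 2*I*√21/3 - 5000 = -5000 + 2*I*√21/3 ≈ -5000.0 + 3.055*I)
(l(-29, -86) - 1*(-7087)) + D = (-29 - 1*(-7087)) + (-5000 + 2*I*√21/3) = (-29 + 7087) + (-5000 + 2*I*√21/3) = 7058 + (-5000 + 2*I*√21/3) = 2058 + 2*I*√21/3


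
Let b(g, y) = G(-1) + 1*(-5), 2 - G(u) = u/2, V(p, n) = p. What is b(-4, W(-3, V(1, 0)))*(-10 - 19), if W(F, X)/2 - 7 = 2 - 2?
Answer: 145/2 ≈ 72.500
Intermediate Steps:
W(F, X) = 14 (W(F, X) = 14 + 2*(2 - 2) = 14 + 2*0 = 14 + 0 = 14)
G(u) = 2 - u/2
b(g, y) = -5/2 (b(g, y) = (2 - ½*(-1)) + 1*(-5) = (2 + ½) - 5 = 5/2 - 5 = -5/2)
b(-4, W(-3, V(1, 0)))*(-10 - 19) = -5*(-10 - 19)/2 = -5/2*(-29) = 145/2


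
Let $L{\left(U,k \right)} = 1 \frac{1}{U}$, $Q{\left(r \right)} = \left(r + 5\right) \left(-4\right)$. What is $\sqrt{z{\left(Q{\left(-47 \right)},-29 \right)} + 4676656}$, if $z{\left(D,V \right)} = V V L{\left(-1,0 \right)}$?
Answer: $3 \sqrt{519535} \approx 2162.4$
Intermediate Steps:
$Q{\left(r \right)} = -20 - 4 r$ ($Q{\left(r \right)} = \left(5 + r\right) \left(-4\right) = -20 - 4 r$)
$L{\left(U,k \right)} = \frac{1}{U}$
$z{\left(D,V \right)} = - V^{2}$ ($z{\left(D,V \right)} = \frac{V V}{-1} = V^{2} \left(-1\right) = - V^{2}$)
$\sqrt{z{\left(Q{\left(-47 \right)},-29 \right)} + 4676656} = \sqrt{- \left(-29\right)^{2} + 4676656} = \sqrt{\left(-1\right) 841 + 4676656} = \sqrt{-841 + 4676656} = \sqrt{4675815} = 3 \sqrt{519535}$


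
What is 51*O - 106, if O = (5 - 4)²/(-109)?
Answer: -11605/109 ≈ -106.47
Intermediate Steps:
O = -1/109 (O = 1²*(-1/109) = 1*(-1/109) = -1/109 ≈ -0.0091743)
51*O - 106 = 51*(-1/109) - 106 = -51/109 - 106 = -11605/109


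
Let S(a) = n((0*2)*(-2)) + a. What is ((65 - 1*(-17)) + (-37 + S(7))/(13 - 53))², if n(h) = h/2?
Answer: 109561/16 ≈ 6847.6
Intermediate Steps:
n(h) = h/2 (n(h) = h*(½) = h/2)
S(a) = a (S(a) = ((0*2)*(-2))/2 + a = (0*(-2))/2 + a = (½)*0 + a = 0 + a = a)
((65 - 1*(-17)) + (-37 + S(7))/(13 - 53))² = ((65 - 1*(-17)) + (-37 + 7)/(13 - 53))² = ((65 + 17) - 30/(-40))² = (82 - 30*(-1/40))² = (82 + ¾)² = (331/4)² = 109561/16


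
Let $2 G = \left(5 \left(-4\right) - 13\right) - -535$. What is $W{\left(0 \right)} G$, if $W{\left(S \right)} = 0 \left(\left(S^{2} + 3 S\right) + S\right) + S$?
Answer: $0$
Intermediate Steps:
$W{\left(S \right)} = S$ ($W{\left(S \right)} = 0 \left(S^{2} + 4 S\right) + S = 0 + S = S$)
$G = 251$ ($G = \frac{\left(5 \left(-4\right) - 13\right) - -535}{2} = \frac{\left(-20 - 13\right) + 535}{2} = \frac{-33 + 535}{2} = \frac{1}{2} \cdot 502 = 251$)
$W{\left(0 \right)} G = 0 \cdot 251 = 0$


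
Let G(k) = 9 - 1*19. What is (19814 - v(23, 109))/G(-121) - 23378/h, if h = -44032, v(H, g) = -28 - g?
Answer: -219562163/110080 ≈ -1994.6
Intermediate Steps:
G(k) = -10 (G(k) = 9 - 19 = -10)
(19814 - v(23, 109))/G(-121) - 23378/h = (19814 - (-28 - 1*109))/(-10) - 23378/(-44032) = (19814 - (-28 - 109))*(-1/10) - 23378*(-1/44032) = (19814 - 1*(-137))*(-1/10) + 11689/22016 = (19814 + 137)*(-1/10) + 11689/22016 = 19951*(-1/10) + 11689/22016 = -19951/10 + 11689/22016 = -219562163/110080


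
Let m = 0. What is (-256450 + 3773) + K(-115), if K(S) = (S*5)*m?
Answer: -252677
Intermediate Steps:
K(S) = 0 (K(S) = (S*5)*0 = (5*S)*0 = 0)
(-256450 + 3773) + K(-115) = (-256450 + 3773) + 0 = -252677 + 0 = -252677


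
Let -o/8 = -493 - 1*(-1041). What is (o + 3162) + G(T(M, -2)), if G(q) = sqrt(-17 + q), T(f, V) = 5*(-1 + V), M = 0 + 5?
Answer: -1222 + 4*I*sqrt(2) ≈ -1222.0 + 5.6569*I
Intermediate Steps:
M = 5
T(f, V) = -5 + 5*V
o = -4384 (o = -8*(-493 - 1*(-1041)) = -8*(-493 + 1041) = -8*548 = -4384)
(o + 3162) + G(T(M, -2)) = (-4384 + 3162) + sqrt(-17 + (-5 + 5*(-2))) = -1222 + sqrt(-17 + (-5 - 10)) = -1222 + sqrt(-17 - 15) = -1222 + sqrt(-32) = -1222 + 4*I*sqrt(2)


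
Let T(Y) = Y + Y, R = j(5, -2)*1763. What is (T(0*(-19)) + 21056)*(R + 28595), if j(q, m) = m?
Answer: 527852864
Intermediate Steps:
R = -3526 (R = -2*1763 = -3526)
T(Y) = 2*Y
(T(0*(-19)) + 21056)*(R + 28595) = (2*(0*(-19)) + 21056)*(-3526 + 28595) = (2*0 + 21056)*25069 = (0 + 21056)*25069 = 21056*25069 = 527852864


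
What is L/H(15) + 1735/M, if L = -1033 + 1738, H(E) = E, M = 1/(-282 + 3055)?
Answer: 4811202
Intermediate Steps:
M = 1/2773 ≈ 0.00036062
L = 705
L/H(15) + 1735/M = 705/15 + 1735/(1/2773) = 705*(1/15) + 1735*2773 = 47 + 4811155 = 4811202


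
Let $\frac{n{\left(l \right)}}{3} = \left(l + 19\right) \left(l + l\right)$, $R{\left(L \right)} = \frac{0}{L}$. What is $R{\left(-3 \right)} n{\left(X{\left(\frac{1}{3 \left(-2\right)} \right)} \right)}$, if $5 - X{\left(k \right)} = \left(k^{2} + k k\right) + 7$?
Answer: $0$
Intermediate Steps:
$R{\left(L \right)} = 0$
$X{\left(k \right)} = -2 - 2 k^{2}$ ($X{\left(k \right)} = 5 - \left(\left(k^{2} + k k\right) + 7\right) = 5 - \left(\left(k^{2} + k^{2}\right) + 7\right) = 5 - \left(2 k^{2} + 7\right) = 5 - \left(7 + 2 k^{2}\right) = -2 - 2 k^{2}$)
$n{\left(l \right)} = 6 l \left(19 + l\right)$ ($n{\left(l \right)} = 3 \left(l + 19\right) \left(l + l\right) = 3 \left(19 + l\right) 2 l = 3 \cdot 2 l \left(19 + l\right) = 6 l \left(19 + l\right)$)
$R{\left(-3 \right)} n{\left(X{\left(\frac{1}{3 \left(-2\right)} \right)} \right)} = 0 \cdot 6 \left(-2 - 2 \left(\frac{1}{3 \left(-2\right)}\right)^{2}\right) \left(19 - \left(2 + 2 \left(\frac{1}{3 \left(-2\right)}\right)^{2}\right)\right) = 0 \cdot 6 \left(-2 - 2 \left(\frac{1}{-6}\right)^{2}\right) \left(19 - \left(2 + 2 \left(\frac{1}{-6}\right)^{2}\right)\right) = 0 \cdot 6 \left(-2 - 2 \left(- \frac{1}{6}\right)^{2}\right) \left(19 - \left(2 + 2 \left(- \frac{1}{6}\right)^{2}\right)\right) = 0 \cdot 6 \left(-2 - \frac{1}{18}\right) \left(19 - \frac{37}{18}\right) = 0 \cdot 6 \left(- \frac{37}{18}\right) \left(19 - \frac{37}{18}\right) = 0 \cdot 6 \left(- \frac{37}{18}\right) \frac{305}{18} = 0 \left(- \frac{11285}{54}\right) = 0$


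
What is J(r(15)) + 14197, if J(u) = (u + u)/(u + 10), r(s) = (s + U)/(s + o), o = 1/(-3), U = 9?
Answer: 454313/32 ≈ 14197.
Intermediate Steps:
o = -⅓ ≈ -0.33333
r(s) = (9 + s)/(-⅓ + s) (r(s) = (s + 9)/(s - ⅓) = (9 + s)/(-⅓ + s))
J(u) = 2*u/(10 + u) (J(u) = (2*u)/(10 + u) = 2*u/(10 + u))
J(r(15)) + 14197 = 2*(3*(9 + 15)/(-1 + 3*15))/(10 + 3*(9 + 15)/(-1 + 3*15)) + 14197 = 2*(3*24/(-1 + 45))/(10 + 3*24/(-1 + 45)) + 14197 = 2*(3*24/44)/(10 + 3*24/44) + 14197 = 2*(3*(1/44)*24)/(10 + 3*(1/44)*24) + 14197 = 2*(18/11)/(10 + 18/11) + 14197 = 2*(18/11)/(128/11) + 14197 = 2*(18/11)*(11/128) + 14197 = 9/32 + 14197 = 454313/32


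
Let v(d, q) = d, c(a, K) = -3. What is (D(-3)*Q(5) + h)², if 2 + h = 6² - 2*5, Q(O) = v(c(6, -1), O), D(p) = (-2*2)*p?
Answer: 144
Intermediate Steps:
D(p) = -4*p
Q(O) = -3
h = 24 (h = -2 + (6² - 2*5) = -2 + (36 - 10) = -2 + 26 = 24)
(D(-3)*Q(5) + h)² = (-4*(-3)*(-3) + 24)² = (12*(-3) + 24)² = (-36 + 24)² = (-12)² = 144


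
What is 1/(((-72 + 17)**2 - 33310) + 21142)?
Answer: -1/9143 ≈ -0.00010937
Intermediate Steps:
1/(((-72 + 17)**2 - 33310) + 21142) = 1/(((-55)**2 - 33310) + 21142) = 1/((3025 - 33310) + 21142) = 1/(-30285 + 21142) = 1/(-9143) = -1/9143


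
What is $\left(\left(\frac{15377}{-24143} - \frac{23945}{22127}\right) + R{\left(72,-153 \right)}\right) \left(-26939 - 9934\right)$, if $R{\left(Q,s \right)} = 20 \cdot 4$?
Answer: $- \frac{220282577723574}{76316023} \approx -2.8865 \cdot 10^{6}$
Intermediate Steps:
$R{\left(Q,s \right)} = 80$
$\left(\left(\frac{15377}{-24143} - \frac{23945}{22127}\right) + R{\left(72,-153 \right)}\right) \left(-26939 - 9934\right) = \left(\left(\frac{15377}{-24143} - \frac{23945}{22127}\right) + 80\right) \left(-26939 - 9934\right) = \left(\left(15377 \left(- \frac{1}{24143}\right) - \frac{23945}{22127}\right) + 80\right) \left(-36873\right) = \left(\left(- \frac{15377}{24143} - \frac{23945}{22127}\right) + 80\right) \left(-36873\right) = \left(- \frac{131193002}{76316023} + 80\right) \left(-36873\right) = \frac{5974088838}{76316023} \left(-36873\right) = - \frac{220282577723574}{76316023}$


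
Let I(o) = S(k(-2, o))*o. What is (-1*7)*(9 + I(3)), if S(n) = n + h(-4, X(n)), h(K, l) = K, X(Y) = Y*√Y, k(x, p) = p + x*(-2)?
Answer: -126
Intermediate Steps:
k(x, p) = p - 2*x
X(Y) = Y^(3/2)
S(n) = -4 + n (S(n) = n - 4 = -4 + n)
I(o) = o² (I(o) = (-4 + (o - 2*(-2)))*o = (-4 + (o + 4))*o = (-4 + (4 + o))*o = o*o = o²)
(-1*7)*(9 + I(3)) = (-1*7)*(9 + 3²) = -7*(9 + 9) = -7*18 = -126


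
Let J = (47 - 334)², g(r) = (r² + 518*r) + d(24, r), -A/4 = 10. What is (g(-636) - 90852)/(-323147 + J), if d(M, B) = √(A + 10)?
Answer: 7902/120389 - I*√30/240778 ≈ 0.065637 - 2.2748e-5*I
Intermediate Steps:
A = -40 (A = -4*10 = -40)
d(M, B) = I*√30 (d(M, B) = √(-40 + 10) = √(-30) = I*√30)
g(r) = r² + 518*r + I*√30 (g(r) = (r² + 518*r) + I*√30 = r² + 518*r + I*√30)
J = 82369 (J = (-287)² = 82369)
(g(-636) - 90852)/(-323147 + J) = (((-636)² + 518*(-636) + I*√30) - 90852)/(-323147 + 82369) = ((404496 - 329448 + I*√30) - 90852)/(-240778) = ((75048 + I*√30) - 90852)*(-1/240778) = (-15804 + I*√30)*(-1/240778) = 7902/120389 - I*√30/240778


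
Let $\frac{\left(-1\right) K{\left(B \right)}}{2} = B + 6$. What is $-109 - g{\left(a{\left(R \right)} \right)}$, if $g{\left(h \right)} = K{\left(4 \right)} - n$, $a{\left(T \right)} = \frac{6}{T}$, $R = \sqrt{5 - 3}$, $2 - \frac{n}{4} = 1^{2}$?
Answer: $-85$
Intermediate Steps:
$n = 4$ ($n = 8 - 4 \cdot 1^{2} = 8 - 4 = 4$)
$R = \sqrt{2} \approx 1.4142$
$K{\left(B \right)} = -12 - 2 B$ ($K{\left(B \right)} = - 2 \left(B + 6\right) = - 2 \left(6 + B\right) = -12 - 2 B$)
$g{\left(h \right)} = -24$ ($g{\left(h \right)} = \left(-12 - 8\right) - 4 = -20 - 4 = -24$)
$-109 - g{\left(a{\left(R \right)} \right)} = -109 - -24 = -109 + 24 = -85$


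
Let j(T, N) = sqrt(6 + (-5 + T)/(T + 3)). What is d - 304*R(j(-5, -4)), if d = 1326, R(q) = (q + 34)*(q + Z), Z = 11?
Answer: -115714 - 13680*sqrt(11) ≈ -1.6109e+5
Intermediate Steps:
j(T, N) = sqrt(6 + (-5 + T)/(3 + T))
R(q) = (11 + q)*(34 + q) (R(q) = (q + 34)*(q + 11) = (34 + q)*(11 + q) = (11 + q)*(34 + q))
d - 304*R(j(-5, -4)) = 1326 - 304*(374 + (sqrt((13 + 7*(-5))/(3 - 5)))**2 + 45*sqrt((13 + 7*(-5))/(3 - 5))) = 1326 - 304*(374 + (sqrt((13 - 35)/(-2)))**2 + 45*sqrt((13 - 35)/(-2))) = 1326 - 304*(374 + (sqrt(-1/2*(-22)))**2 + 45*sqrt(-1/2*(-22))) = 1326 - 304*(374 + (sqrt(11))**2 + 45*sqrt(11)) = 1326 - 304*(374 + 11 + 45*sqrt(11)) = 1326 - 304*(385 + 45*sqrt(11)) = 1326 + (-117040 - 13680*sqrt(11)) = -115714 - 13680*sqrt(11)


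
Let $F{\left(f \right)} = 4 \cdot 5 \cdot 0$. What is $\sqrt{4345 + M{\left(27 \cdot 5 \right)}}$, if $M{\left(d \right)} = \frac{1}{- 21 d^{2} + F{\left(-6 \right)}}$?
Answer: $\frac{2 \sqrt{8730435651}}{2835} \approx 65.917$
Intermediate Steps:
$F{\left(f \right)} = 0$ ($F{\left(f \right)} = 20 \cdot 0 = 0$)
$M{\left(d \right)} = - \frac{1}{21 d^{2}}$ ($M{\left(d \right)} = \frac{1}{- 21 d^{2} + 0} = \frac{1}{\left(-21\right) d^{2}} = - \frac{1}{21 d^{2}}$)
$\sqrt{4345 + M{\left(27 \cdot 5 \right)}} = \sqrt{4345 - \frac{1}{21 \cdot 18225}} = \sqrt{4345 - \frac{1}{382725}} = \sqrt{\frac{1662940124}{382725}} = \frac{2 \sqrt{8730435651}}{2835}$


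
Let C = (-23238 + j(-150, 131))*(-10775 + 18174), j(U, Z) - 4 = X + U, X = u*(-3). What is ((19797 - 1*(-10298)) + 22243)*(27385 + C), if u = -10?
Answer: -9042376647018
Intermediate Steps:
X = 30 (X = -10*(-3) = 30)
j(U, Z) = 34 + U (j(U, Z) = 4 + (30 + U) = 34 + U)
C = -172796246 (C = (-23238 + (34 - 150))*(-10775 + 18174) = (-23238 - 116)*7399 = -23354*7399 = -172796246)
((19797 - 1*(-10298)) + 22243)*(27385 + C) = ((19797 - 1*(-10298)) + 22243)*(27385 - 172796246) = ((19797 + 10298) + 22243)*(-172768861) = (30095 + 22243)*(-172768861) = 52338*(-172768861) = -9042376647018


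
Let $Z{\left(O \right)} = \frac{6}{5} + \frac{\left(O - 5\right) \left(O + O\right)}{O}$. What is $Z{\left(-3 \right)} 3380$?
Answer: $-50024$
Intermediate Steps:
$Z{\left(O \right)} = - \frac{44}{5} + 2 O$ ($Z{\left(O \right)} = 6 \cdot \frac{1}{5} + \frac{\left(-5 + O\right) 2 O}{O} = \frac{6}{5} + \frac{2 O \left(-5 + O\right)}{O} = \frac{6}{5} + \left(-10 + 2 O\right) = - \frac{44}{5} + 2 O$)
$Z{\left(-3 \right)} 3380 = \left(- \frac{44}{5} + 2 \left(-3\right)\right) 3380 = \left(- \frac{44}{5} - 6\right) 3380 = \left(- \frac{74}{5}\right) 3380 = -50024$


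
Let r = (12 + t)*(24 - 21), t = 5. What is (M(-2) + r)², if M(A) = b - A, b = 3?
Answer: 3136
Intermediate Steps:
r = 51 (r = (12 + 5)*(24 - 21) = 17*3 = 51)
M(A) = 3 - A
(M(-2) + r)² = ((3 - 1*(-2)) + 51)² = ((3 + 2) + 51)² = (5 + 51)² = 56² = 3136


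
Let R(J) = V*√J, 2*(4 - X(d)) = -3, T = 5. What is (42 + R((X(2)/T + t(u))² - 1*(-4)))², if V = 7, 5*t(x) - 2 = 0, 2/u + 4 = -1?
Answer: 14161/4 ≈ 3540.3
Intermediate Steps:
u = -⅖ (u = 2/(-4 - 1) = 2/(-5) = 2*(-⅕) = -⅖ ≈ -0.40000)
X(d) = 11/2 (X(d) = 4 - ½*(-3) = 4 + 3/2 = 11/2)
t(x) = ⅖ (t(x) = ⅖ + (⅕)*0 = ⅖ + 0 = ⅖)
R(J) = 7*√J
(42 + R((X(2)/T + t(u))² - 1*(-4)))² = (42 + 7*√(((11/2)/5 + ⅖)² - 1*(-4)))² = (42 + 7*√(((11/2)*(⅕) + ⅖)² + 4))² = (42 + 7*√((11/10 + ⅖)² + 4))² = (42 + 7*√((3/2)² + 4))² = (42 + 7*√(9/4 + 4))² = (42 + 7*√(25/4))² = (42 + 7*(5/2))² = (42 + 35/2)² = (119/2)² = 14161/4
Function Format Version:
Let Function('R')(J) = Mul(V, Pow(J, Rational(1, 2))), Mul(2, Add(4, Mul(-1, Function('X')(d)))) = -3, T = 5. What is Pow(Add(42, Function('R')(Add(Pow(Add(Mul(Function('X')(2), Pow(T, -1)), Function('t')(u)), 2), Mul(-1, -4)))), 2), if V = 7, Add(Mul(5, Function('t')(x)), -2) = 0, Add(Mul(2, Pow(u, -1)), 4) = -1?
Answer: Rational(14161, 4) ≈ 3540.3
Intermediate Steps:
u = Rational(-2, 5) (u = Mul(2, Pow(Add(-4, -1), -1)) = Mul(2, Pow(-5, -1)) = Mul(2, Rational(-1, 5)) = Rational(-2, 5) ≈ -0.40000)
Function('X')(d) = Rational(11, 2) (Function('X')(d) = Add(4, Mul(Rational(-1, 2), -3)) = Add(4, Rational(3, 2)) = Rational(11, 2))
Function('t')(x) = Rational(2, 5) (Function('t')(x) = Add(Rational(2, 5), Mul(Rational(1, 5), 0)) = Add(Rational(2, 5), 0) = Rational(2, 5))
Function('R')(J) = Mul(7, Pow(J, Rational(1, 2)))
Pow(Add(42, Function('R')(Add(Pow(Add(Mul(Function('X')(2), Pow(T, -1)), Function('t')(u)), 2), Mul(-1, -4)))), 2) = Pow(Add(42, Mul(7, Pow(Add(Pow(Add(Mul(Rational(11, 2), Pow(5, -1)), Rational(2, 5)), 2), Mul(-1, -4)), Rational(1, 2)))), 2) = Pow(Add(42, Mul(7, Pow(Add(Pow(Add(Mul(Rational(11, 2), Rational(1, 5)), Rational(2, 5)), 2), 4), Rational(1, 2)))), 2) = Pow(Add(42, Mul(7, Pow(Add(Pow(Add(Rational(11, 10), Rational(2, 5)), 2), 4), Rational(1, 2)))), 2) = Pow(Add(42, Mul(7, Pow(Add(Pow(Rational(3, 2), 2), 4), Rational(1, 2)))), 2) = Pow(Add(42, Mul(7, Pow(Add(Rational(9, 4), 4), Rational(1, 2)))), 2) = Pow(Add(42, Mul(7, Pow(Rational(25, 4), Rational(1, 2)))), 2) = Pow(Add(42, Mul(7, Rational(5, 2))), 2) = Pow(Add(42, Rational(35, 2)), 2) = Pow(Rational(119, 2), 2) = Rational(14161, 4)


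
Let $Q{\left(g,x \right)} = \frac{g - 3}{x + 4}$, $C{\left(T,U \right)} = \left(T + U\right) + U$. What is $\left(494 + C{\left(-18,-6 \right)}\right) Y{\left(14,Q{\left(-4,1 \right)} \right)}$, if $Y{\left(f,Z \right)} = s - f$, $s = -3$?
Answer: $-7888$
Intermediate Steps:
$C{\left(T,U \right)} = T + 2 U$
$Q{\left(g,x \right)} = \frac{-3 + g}{4 + x}$
$Y{\left(f,Z \right)} = -3 - f$
$\left(494 + C{\left(-18,-6 \right)}\right) Y{\left(14,Q{\left(-4,1 \right)} \right)} = \left(494 + \left(-18 + 2 \left(-6\right)\right)\right) \left(-3 - 14\right) = \left(494 - 30\right) \left(-3 - 14\right) = \left(494 - 30\right) \left(-17\right) = 464 \left(-17\right) = -7888$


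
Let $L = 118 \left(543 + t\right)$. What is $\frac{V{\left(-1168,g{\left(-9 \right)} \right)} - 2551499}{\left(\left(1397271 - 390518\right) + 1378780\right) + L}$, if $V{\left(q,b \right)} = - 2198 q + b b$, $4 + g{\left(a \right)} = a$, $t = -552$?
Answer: $\frac{15934}{2384471} \approx 0.0066824$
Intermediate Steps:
$g{\left(a \right)} = -4 + a$
$V{\left(q,b \right)} = b^{2} - 2198 q$ ($V{\left(q,b \right)} = - 2198 q + b^{2} = b^{2} - 2198 q$)
$L = -1062$ ($L = 118 \left(543 - 552\right) = 118 \left(-9\right) = -1062$)
$\frac{V{\left(-1168,g{\left(-9 \right)} \right)} - 2551499}{\left(\left(1397271 - 390518\right) + 1378780\right) + L} = \frac{\left(\left(-4 - 9\right)^{2} - -2567264\right) - 2551499}{\left(\left(1397271 - 390518\right) + 1378780\right) - 1062} = \frac{\left(\left(-13\right)^{2} + 2567264\right) - 2551499}{\left(1006753 + 1378780\right) - 1062} = \frac{\left(169 + 2567264\right) - 2551499}{2385533 - 1062} = \frac{2567433 - 2551499}{2384471} = 15934 \cdot \frac{1}{2384471} = \frac{15934}{2384471}$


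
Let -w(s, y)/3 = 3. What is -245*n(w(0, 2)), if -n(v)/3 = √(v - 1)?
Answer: 735*I*√10 ≈ 2324.3*I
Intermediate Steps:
w(s, y) = -9 (w(s, y) = -3*3 = -9)
n(v) = -3*√(-1 + v) (n(v) = -3*√(v - 1) = -3*√(-1 + v))
-245*n(w(0, 2)) = -(-735)*√(-1 - 9) = -(-735)*√(-10) = -(-735)*I*√10 = 735*I*√10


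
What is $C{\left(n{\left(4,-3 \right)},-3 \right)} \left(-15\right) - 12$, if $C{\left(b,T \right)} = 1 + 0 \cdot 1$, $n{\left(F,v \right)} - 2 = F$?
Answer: $-27$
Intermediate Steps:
$n{\left(F,v \right)} = 2 + F$
$C{\left(b,T \right)} = 1$ ($C{\left(b,T \right)} = 1 + 0 = 1$)
$C{\left(n{\left(4,-3 \right)},-3 \right)} \left(-15\right) - 12 = 1 \left(-15\right) - 12 = -15 - 12 = -27$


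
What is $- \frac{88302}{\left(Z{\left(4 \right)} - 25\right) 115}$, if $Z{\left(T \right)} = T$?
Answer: $\frac{29434}{805} \approx 36.564$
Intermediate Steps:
$- \frac{88302}{\left(Z{\left(4 \right)} - 25\right) 115} = - \frac{88302}{\left(4 - 25\right) 115} = - \frac{88302}{\left(-21\right) 115} = - \frac{88302}{-2415} = \left(-88302\right) \left(- \frac{1}{2415}\right) = \frac{29434}{805}$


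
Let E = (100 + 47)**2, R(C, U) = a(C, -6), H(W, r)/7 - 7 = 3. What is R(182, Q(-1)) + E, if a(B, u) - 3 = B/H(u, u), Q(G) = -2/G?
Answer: 108073/5 ≈ 21615.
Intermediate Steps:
H(W, r) = 70 (H(W, r) = 49 + 7*3 = 49 + 21 = 70)
a(B, u) = 3 + B/70
R(C, U) = 3 + C/70
E = 21609 (E = 147**2 = 21609)
R(182, Q(-1)) + E = (3 + (1/70)*182) + 21609 = (3 + 13/5) + 21609 = 28/5 + 21609 = 108073/5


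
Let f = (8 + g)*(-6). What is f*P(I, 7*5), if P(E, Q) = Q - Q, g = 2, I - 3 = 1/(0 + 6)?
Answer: 0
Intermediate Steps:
I = 19/6 (I = 3 + 1/(0 + 6) = 3 + 1/6 = 3 + ⅙ = 19/6 ≈ 3.1667)
f = -60 (f = (8 + 2)*(-6) = 10*(-6) = -60)
P(E, Q) = 0
f*P(I, 7*5) = -60*0 = 0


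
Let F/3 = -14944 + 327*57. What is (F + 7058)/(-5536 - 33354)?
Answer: -18143/38890 ≈ -0.46652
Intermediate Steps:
F = 11085 (F = 3*(-14944 + 327*57) = 3*(-14944 + 18639) = 3*3695 = 11085)
(F + 7058)/(-5536 - 33354) = (11085 + 7058)/(-5536 - 33354) = 18143/(-38890) = 18143*(-1/38890) = -18143/38890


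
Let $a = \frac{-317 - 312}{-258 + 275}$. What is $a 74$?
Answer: $-2738$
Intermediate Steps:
$a = -37$ ($a = - \frac{629}{17} = \left(-629\right) \frac{1}{17} = -37$)
$a 74 = \left(-37\right) 74 = -2738$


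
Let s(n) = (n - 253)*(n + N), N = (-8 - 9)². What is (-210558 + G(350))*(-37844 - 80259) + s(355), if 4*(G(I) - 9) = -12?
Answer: 24866888544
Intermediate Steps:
N = 289 (N = (-17)² = 289)
G(I) = 6 (G(I) = 9 + (¼)*(-12) = 9 - 3 = 6)
s(n) = (-253 + n)*(289 + n) (s(n) = (n - 253)*(n + 289) = (-253 + n)*(289 + n))
(-210558 + G(350))*(-37844 - 80259) + s(355) = (-210558 + 6)*(-37844 - 80259) + (-73117 + 355² + 36*355) = -210552*(-118103) + (-73117 + 126025 + 12780) = 24866822856 + 65688 = 24866888544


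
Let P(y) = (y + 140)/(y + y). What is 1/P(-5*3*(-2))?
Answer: 6/17 ≈ 0.35294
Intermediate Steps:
P(y) = (140 + y)/(2*y) (P(y) = (140 + y)/((2*y)) = (140 + y)*(1/(2*y)) = (140 + y)/(2*y))
1/P(-5*3*(-2)) = 1/((140 - 5*3*(-2))/(2*((-5*3*(-2))))) = 1/((140 - 15*(-2))/(2*((-15*(-2))))) = 1/((½)*(140 + 30)/30) = 1/((½)*(1/30)*170) = 1/(17/6) = 6/17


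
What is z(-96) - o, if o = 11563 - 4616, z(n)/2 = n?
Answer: -7139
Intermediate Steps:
z(n) = 2*n
o = 6947
z(-96) - o = 2*(-96) - 1*6947 = -192 - 6947 = -7139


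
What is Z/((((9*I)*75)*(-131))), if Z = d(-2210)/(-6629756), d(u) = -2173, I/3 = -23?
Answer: 2173/40450296026700 ≈ 5.3720e-11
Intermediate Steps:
I = -69 (I = 3*(-23) = -69)
Z = 2173/6629756 (Z = -2173/(-6629756) = -2173*(-1/6629756) = 2173/6629756 ≈ 0.00032776)
Z/((((9*I)*75)*(-131))) = 2173/(6629756*((((9*(-69))*75)*(-131)))) = 2173/(6629756*((-621*75*(-131)))) = 2173/(6629756*((-46575*(-131)))) = (2173/6629756)/6101325 = (2173/6629756)*(1/6101325) = 2173/40450296026700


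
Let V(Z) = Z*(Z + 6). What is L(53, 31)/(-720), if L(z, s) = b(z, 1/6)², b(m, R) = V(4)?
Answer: -20/9 ≈ -2.2222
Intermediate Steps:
V(Z) = Z*(6 + Z)
b(m, R) = 40 (b(m, R) = 4*(6 + 4) = 4*10 = 40)
L(z, s) = 1600 (L(z, s) = 40² = 1600)
L(53, 31)/(-720) = 1600/(-720) = 1600*(-1/720) = -20/9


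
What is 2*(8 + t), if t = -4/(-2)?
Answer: 20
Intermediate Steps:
t = 2 (t = -4*(-½) = 2)
2*(8 + t) = 2*(8 + 2) = 2*10 = 20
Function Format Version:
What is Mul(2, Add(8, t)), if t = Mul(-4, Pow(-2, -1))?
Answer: 20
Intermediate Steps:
t = 2 (t = Mul(-4, Rational(-1, 2)) = 2)
Mul(2, Add(8, t)) = Mul(2, Add(8, 2)) = Mul(2, 10) = 20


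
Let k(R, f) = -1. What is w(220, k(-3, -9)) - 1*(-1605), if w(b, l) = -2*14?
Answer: 1577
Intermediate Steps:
w(b, l) = -28
w(220, k(-3, -9)) - 1*(-1605) = -28 - 1*(-1605) = -28 + 1605 = 1577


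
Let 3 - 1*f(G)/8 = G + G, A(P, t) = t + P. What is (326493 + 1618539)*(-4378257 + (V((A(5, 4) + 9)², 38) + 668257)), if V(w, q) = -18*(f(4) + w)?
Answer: -7226011723584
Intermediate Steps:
A(P, t) = P + t
f(G) = 24 - 16*G (f(G) = 24 - 8*(G + G) = 24 - 16*G)
V(w, q) = 720 - 18*w (V(w, q) = -18*((24 - 16*4) + w) = -18*((24 - 64) + w) = -18*(-40 + w) = 720 - 18*w)
(326493 + 1618539)*(-4378257 + (V((A(5, 4) + 9)², 38) + 668257)) = (326493 + 1618539)*(-4378257 + ((720 - 18*((5 + 4) + 9)²) + 668257)) = 1945032*(-4378257 + ((720 - 18*(9 + 9)²) + 668257)) = 1945032*(-4378257 + ((720 - 18*18²) + 668257)) = 1945032*(-4378257 + ((720 - 18*324) + 668257)) = 1945032*(-4378257 + ((720 - 5832) + 668257)) = 1945032*(-4378257 + (-5112 + 668257)) = 1945032*(-4378257 + 663145) = 1945032*(-3715112) = -7226011723584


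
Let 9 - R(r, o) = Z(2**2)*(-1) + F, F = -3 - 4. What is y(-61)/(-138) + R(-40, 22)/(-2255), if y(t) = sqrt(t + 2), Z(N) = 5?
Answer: -21/2255 - I*sqrt(59)/138 ≈ -0.0093126 - 0.05566*I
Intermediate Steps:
F = -7
y(t) = sqrt(2 + t)
R(r, o) = 21 (R(r, o) = 9 - (5*(-1) - 7) = 9 - (-5 - 7) = 9 - 1*(-12) = 9 + 12 = 21)
y(-61)/(-138) + R(-40, 22)/(-2255) = sqrt(2 - 61)/(-138) + 21/(-2255) = sqrt(-59)*(-1/138) + 21*(-1/2255) = (I*sqrt(59))*(-1/138) - 21/2255 = -I*sqrt(59)/138 - 21/2255 = -21/2255 - I*sqrt(59)/138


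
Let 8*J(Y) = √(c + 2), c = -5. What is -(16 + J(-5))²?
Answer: -(128 + I*√3)²/64 ≈ -255.95 - 6.9282*I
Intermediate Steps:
J(Y) = I*√3/8 (J(Y) = √(-5 + 2)/8 = √(-3)/8 = (I*√3)/8 = I*√3/8)
-(16 + J(-5))² = -(16 + I*√3/8)²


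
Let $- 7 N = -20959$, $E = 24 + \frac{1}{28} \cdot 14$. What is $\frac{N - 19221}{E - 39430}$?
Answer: $\frac{227176}{551677} \approx 0.41179$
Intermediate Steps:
$E = \frac{49}{2}$ ($E = 24 + \frac{1}{28} \cdot 14 = 24 + \frac{1}{2} = \frac{49}{2} \approx 24.5$)
$N = \frac{20959}{7}$ ($N = \left(- \frac{1}{7}\right) \left(-20959\right) = \frac{20959}{7} \approx 2994.1$)
$\frac{N - 19221}{E - 39430} = \frac{\frac{20959}{7} - 19221}{\frac{49}{2} - 39430} = - \frac{113588}{7 \left(- \frac{78811}{2}\right)} = \left(- \frac{113588}{7}\right) \left(- \frac{2}{78811}\right) = \frac{227176}{551677}$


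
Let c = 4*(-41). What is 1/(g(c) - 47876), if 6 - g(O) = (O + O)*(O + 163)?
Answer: -1/48198 ≈ -2.0748e-5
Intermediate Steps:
c = -164
g(O) = 6 - 2*O*(163 + O) (g(O) = 6 - (O + O)*(O + 163) = 6 - 2*O*(163 + O))
1/(g(c) - 47876) = 1/((6 - 326*(-164) - 2*(-164)²) - 47876) = 1/((6 + 53464 - 2*26896) - 47876) = 1/((6 + 53464 - 53792) - 47876) = 1/(-322 - 47876) = 1/(-48198) = -1/48198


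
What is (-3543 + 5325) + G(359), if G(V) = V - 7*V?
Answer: -372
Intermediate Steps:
G(V) = -6*V
(-3543 + 5325) + G(359) = (-3543 + 5325) - 6*359 = 1782 - 2154 = -372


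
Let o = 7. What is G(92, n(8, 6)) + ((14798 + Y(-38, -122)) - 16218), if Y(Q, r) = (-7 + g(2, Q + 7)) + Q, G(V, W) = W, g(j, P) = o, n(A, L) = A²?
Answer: -1394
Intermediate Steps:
g(j, P) = 7
Y(Q, r) = Q (Y(Q, r) = (-7 + 7) + Q = 0 + Q = Q)
G(92, n(8, 6)) + ((14798 + Y(-38, -122)) - 16218) = 8² + ((14798 - 38) - 16218) = 64 + (14760 - 16218) = 64 - 1458 = -1394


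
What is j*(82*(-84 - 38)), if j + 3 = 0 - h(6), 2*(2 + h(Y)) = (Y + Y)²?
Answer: 730292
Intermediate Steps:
h(Y) = -2 + 2*Y² (h(Y) = -2 + (Y + Y)²/2 = -2 + (2*Y)²/2 = -2 + (4*Y²)/2 = -2 + 2*Y²)
j = -73 (j = -3 + (0 - (-2 + 2*6²)) = -3 + (0 - (-2 + 2*36)) = -3 + (0 - (-2 + 72)) = -3 + (0 - 1*70) = -3 + (0 - 70) = -3 - 70 = -73)
j*(82*(-84 - 38)) = -5986*(-84 - 38) = -5986*(-122) = -73*(-10004) = 730292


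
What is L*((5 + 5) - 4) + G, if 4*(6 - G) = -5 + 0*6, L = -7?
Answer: -139/4 ≈ -34.750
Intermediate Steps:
G = 29/4 (G = 6 - (-5 + 0*6)/4 = 6 - (-5 + 0)/4 = 6 - 1/4*(-5) = 6 + 5/4 = 29/4 ≈ 7.2500)
L*((5 + 5) - 4) + G = -7*((5 + 5) - 4) + 29/4 = -7*(10 - 4) + 29/4 = -7*6 + 29/4 = -42 + 29/4 = -139/4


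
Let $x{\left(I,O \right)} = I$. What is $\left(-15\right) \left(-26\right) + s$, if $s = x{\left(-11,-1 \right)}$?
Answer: $379$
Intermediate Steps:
$s = -11$
$\left(-15\right) \left(-26\right) + s = \left(-15\right) \left(-26\right) - 11 = 390 - 11 = 379$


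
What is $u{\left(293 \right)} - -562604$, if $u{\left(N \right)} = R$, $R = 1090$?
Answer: $563694$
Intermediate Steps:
$u{\left(N \right)} = 1090$
$u{\left(293 \right)} - -562604 = 1090 - -562604 = 1090 + 562604 = 563694$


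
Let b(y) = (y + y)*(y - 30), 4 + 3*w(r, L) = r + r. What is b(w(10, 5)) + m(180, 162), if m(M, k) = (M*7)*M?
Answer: 2038832/9 ≈ 2.2654e+5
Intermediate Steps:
w(r, L) = -4/3 + 2*r/3 (w(r, L) = -4/3 + (r + r)/3 = -4/3 + (2*r)/3 = -4/3 + 2*r/3)
m(M, k) = 7*M**2 (m(M, k) = (7*M)*M = 7*M**2)
b(y) = 2*y*(-30 + y) (b(y) = (2*y)*(-30 + y) = 2*y*(-30 + y))
b(w(10, 5)) + m(180, 162) = 2*(-4/3 + (2/3)*10)*(-30 + (-4/3 + (2/3)*10)) + 7*180**2 = 2*(-4/3 + 20/3)*(-30 + (-4/3 + 20/3)) + 7*32400 = 2*(16/3)*(-30 + 16/3) + 226800 = 2*(16/3)*(-74/3) + 226800 = -2368/9 + 226800 = 2038832/9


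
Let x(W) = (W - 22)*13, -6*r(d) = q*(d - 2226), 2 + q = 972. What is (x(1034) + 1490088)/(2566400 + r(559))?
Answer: 4509732/8507695 ≈ 0.53008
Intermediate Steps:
q = 970 (q = -2 + 972 = 970)
r(d) = 359870 - 485*d/3 (r(d) = -485*(d - 2226)/3 = -485*(-2226 + d)/3 = -(-2159220 + 970*d)/6 = 359870 - 485*d/3)
x(W) = -286 + 13*W (x(W) = (-22 + W)*13 = -286 + 13*W)
(x(1034) + 1490088)/(2566400 + r(559)) = ((-286 + 13*1034) + 1490088)/(2566400 + (359870 - 485/3*559)) = ((-286 + 13442) + 1490088)/(2566400 + (359870 - 271115/3)) = (13156 + 1490088)/(2566400 + 808495/3) = 1503244/(8507695/3) = 1503244*(3/8507695) = 4509732/8507695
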